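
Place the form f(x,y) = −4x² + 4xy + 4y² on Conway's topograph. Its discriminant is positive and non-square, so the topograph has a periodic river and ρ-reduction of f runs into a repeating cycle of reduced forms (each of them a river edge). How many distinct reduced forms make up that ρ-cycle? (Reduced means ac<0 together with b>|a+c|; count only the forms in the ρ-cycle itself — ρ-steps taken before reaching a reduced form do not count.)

D = 80, ⌊√D⌋ = 8
river: ρ → (4,4,-4)
river: ρ → (-4,4,4)
ρ-cycle length = 2 (tail of 0 descent steps not counted)

2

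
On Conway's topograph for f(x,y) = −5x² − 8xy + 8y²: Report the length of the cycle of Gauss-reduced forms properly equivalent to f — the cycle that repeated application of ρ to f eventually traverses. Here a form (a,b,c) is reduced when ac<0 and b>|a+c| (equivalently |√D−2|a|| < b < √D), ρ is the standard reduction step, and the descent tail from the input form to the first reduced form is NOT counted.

D = 224, ⌊√D⌋ = 14
descent: ρ → (8,8,-5)  [lands on river]
river: ρ → (-5,12,4)
river: ρ → (4,12,-5)
river: ρ → (-5,8,8)
ρ-cycle length = 4 (tail of 1 descent step not counted)

4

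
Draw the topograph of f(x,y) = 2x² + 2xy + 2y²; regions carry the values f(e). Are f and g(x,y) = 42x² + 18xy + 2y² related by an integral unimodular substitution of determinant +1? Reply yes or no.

D₁ = -12, D₂ = -12
f: reduced (well bottom): (2,2,2) with a≤c, −a<b≤a
g: flip: (42,18,2)→(2,-18,42)
g: translate: b→2 (≡-18 mod 4), so (2,-18,42)→(2,2,2)
g: reduced (well bottom): (2,2,2) with a≤c, −a<b≤a
reduced forms (2, 2, 2) vs (2, 2, 2) ⇒ equivalent

yes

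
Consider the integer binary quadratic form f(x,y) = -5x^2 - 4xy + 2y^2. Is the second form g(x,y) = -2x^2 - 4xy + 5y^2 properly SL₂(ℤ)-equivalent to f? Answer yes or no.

D₁ = 56, D₂ = 56
river cycle of f (length 4): (2, 4, -5), (-5, 6, 1), (1, 6, -5), (-5, 4, 2)
river cycle of g (length 4): (5, 4, -2), (-2, 4, 5), (5, 6, -1), (-1, 6, 5)
cycles differ ⇒ inequivalent

no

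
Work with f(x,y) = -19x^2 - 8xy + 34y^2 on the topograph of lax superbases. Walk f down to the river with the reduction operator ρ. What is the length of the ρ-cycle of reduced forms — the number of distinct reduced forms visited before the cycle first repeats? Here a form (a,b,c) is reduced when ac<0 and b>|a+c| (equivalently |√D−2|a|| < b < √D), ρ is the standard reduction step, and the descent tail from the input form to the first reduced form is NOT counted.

D = 2648, ⌊√D⌋ = 51
descent: ρ → (34,8,-19)
descent: ρ → (-19,30,23)  [lands on river]
river: ρ → (23,16,-26)
river: ρ → (-26,36,13)
river: ρ → (13,42,-17)
river: ρ → (-17,26,29)
river: ρ → (29,32,-14)
river: ρ → (-14,24,37)
river: ρ → (37,50,-1)
river: ρ → (-1,50,37)
river: ρ → (37,24,-14)
river: ρ → (-14,32,29)
river: ρ → (29,26,-17)
river: ρ → (-17,42,13)
river: ρ → (13,36,-26)
river: ρ → (-26,16,23)
river: ρ → (23,30,-19)
river: ρ → (-19,46,7)
river: ρ → (7,38,-43)
river: ρ → (-43,48,2)
river: ρ → (2,48,-43)
river: ρ → (-43,38,7)
river: ρ → (7,46,-19)
ρ-cycle length = 22 (tail of 2 descent steps not counted)

22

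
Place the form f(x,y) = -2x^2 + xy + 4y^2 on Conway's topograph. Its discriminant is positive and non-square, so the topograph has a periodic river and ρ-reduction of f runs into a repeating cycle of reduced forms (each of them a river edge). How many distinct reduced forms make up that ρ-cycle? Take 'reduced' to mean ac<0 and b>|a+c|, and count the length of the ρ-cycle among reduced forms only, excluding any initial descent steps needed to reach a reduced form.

D = 33, ⌊√D⌋ = 5
descent: ρ → (4,-1,-2)
descent: ρ → (-2,5,1)  [lands on river]
river: ρ → (1,5,-2)
river: ρ → (-2,3,3)
river: ρ → (3,3,-2)
ρ-cycle length = 4 (tail of 2 descent steps not counted)

4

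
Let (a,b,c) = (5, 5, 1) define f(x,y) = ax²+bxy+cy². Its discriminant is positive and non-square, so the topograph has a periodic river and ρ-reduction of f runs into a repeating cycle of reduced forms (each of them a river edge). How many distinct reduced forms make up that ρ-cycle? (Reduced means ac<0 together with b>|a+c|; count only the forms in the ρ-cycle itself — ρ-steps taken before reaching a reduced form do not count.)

D = 5, ⌊√D⌋ = 2
descent: ρ → (1,1,-1)  [lands on river]
river: ρ → (-1,1,1)
ρ-cycle length = 2 (tail of 1 descent step not counted)

2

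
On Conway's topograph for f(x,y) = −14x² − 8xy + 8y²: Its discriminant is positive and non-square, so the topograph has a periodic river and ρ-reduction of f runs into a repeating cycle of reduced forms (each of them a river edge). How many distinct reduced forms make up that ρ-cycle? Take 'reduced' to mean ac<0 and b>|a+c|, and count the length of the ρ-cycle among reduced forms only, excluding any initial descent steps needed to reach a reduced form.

D = 512, ⌊√D⌋ = 22
descent: ρ → (8,8,-14)  [lands on river]
river: ρ → (-14,20,2)
river: ρ → (2,20,-14)
river: ρ → (-14,8,8)
ρ-cycle length = 4 (tail of 1 descent step not counted)

4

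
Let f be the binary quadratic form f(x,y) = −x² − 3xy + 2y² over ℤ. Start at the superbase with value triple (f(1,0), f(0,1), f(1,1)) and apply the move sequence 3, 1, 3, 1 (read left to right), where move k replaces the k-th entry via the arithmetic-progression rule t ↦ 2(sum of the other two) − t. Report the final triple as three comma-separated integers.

start (-1,2,-2) = (f(1,0),f(0,1),f(1,1))
replace slot 3: 2·((-1)+2) − (-2) = 4 → (-1,2,4)
replace slot 1: 2·(2+4) − (-1) = 13 → (13,2,4)
replace slot 3: 2·(13+2) − 4 = 26 → (13,2,26)
replace slot 1: 2·(2+26) − 13 = 43 → (43,2,26)

43,2,26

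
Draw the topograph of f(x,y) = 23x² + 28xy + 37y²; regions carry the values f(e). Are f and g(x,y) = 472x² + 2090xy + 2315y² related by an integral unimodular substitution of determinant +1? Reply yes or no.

D₁ = -2620, D₂ = -2620
f: translate: b→-18 (≡28 mod 46), so (23,28,37)→(23,-18,32)
f: reduced (well bottom): (23,-18,32) with a≤c, −a<b≤a
g: translate: b→202 (≡2090 mod 944), so (472,2090,2315)→(472,202,23)
g: flip: (472,202,23)→(23,-202,472)
g: translate: b→-18 (≡-202 mod 46), so (23,-202,472)→(23,-18,32)
g: reduced (well bottom): (23,-18,32) with a≤c, −a<b≤a
reduced forms (23, -18, 32) vs (23, -18, 32) ⇒ equivalent

yes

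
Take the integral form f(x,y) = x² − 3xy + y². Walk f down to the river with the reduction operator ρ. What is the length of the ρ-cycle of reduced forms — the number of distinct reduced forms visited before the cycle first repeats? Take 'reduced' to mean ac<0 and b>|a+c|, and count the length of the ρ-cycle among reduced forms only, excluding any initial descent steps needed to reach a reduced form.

D = 5, ⌊√D⌋ = 2
descent: ρ → (1,1,-1)  [lands on river]
river: ρ → (-1,1,1)
ρ-cycle length = 2 (tail of 1 descent step not counted)

2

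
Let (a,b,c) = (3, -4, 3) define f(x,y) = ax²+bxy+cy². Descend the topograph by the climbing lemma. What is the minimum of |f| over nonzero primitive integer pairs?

translate: b→2 (≡-4 mod 6), so (3,-4,3)→(3,2,2)
flip: (3,2,2)→(2,-2,3)
translate: b→2 (≡-2 mod 4), so (2,-2,3)→(2,2,3)
reduced (well bottom): (2,2,3) with a≤c, −a<b≤a
well minimum = a = 2

2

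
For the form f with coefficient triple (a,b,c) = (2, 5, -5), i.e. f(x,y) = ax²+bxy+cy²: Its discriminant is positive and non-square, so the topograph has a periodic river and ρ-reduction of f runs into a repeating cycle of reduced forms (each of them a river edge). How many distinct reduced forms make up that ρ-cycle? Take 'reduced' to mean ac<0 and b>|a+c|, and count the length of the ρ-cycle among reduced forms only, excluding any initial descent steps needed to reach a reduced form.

D = 65, ⌊√D⌋ = 8
river: ρ → (-5,5,2)
river: ρ → (2,7,-2)
river: ρ → (-2,5,5)
river: ρ → (5,5,-2)
river: ρ → (-2,7,2)
river: ρ → (2,5,-5)
ρ-cycle length = 6 (tail of 0 descent steps not counted)

6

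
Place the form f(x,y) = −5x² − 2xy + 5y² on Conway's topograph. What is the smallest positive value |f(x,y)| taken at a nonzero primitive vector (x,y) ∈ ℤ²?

descent: ρ → (5,2,-5)  [lands on river]
river: ρ → (-5,8,2)
river: ρ → (2,8,-5)
river: ρ → (-5,2,5)
river: ρ → (5,8,-2)
river: ρ → (-2,8,5)
closes: descent 1, river 6
min |a| on river = 2

2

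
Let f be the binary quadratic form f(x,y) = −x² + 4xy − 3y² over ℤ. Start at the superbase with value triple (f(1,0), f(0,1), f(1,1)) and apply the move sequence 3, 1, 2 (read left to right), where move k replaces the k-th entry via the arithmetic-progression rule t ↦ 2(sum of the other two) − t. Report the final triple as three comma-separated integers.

start (-1,-3,0) = (f(1,0),f(0,1),f(1,1))
replace slot 3: 2·((-1)+(-3)) − 0 = -8 → (-1,-3,-8)
replace slot 1: 2·((-3)+(-8)) − (-1) = -21 → (-21,-3,-8)
replace slot 2: 2·((-21)+(-8)) − (-3) = -55 → (-21,-55,-8)

-21,-55,-8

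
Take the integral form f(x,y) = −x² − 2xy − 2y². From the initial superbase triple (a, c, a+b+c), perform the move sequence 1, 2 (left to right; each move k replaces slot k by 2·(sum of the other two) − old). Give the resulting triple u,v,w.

start (-1,-2,-5) = (f(1,0),f(0,1),f(1,1))
replace slot 1: 2·((-2)+(-5)) − (-1) = -13 → (-13,-2,-5)
replace slot 2: 2·((-13)+(-5)) − (-2) = -34 → (-13,-34,-5)

-13,-34,-5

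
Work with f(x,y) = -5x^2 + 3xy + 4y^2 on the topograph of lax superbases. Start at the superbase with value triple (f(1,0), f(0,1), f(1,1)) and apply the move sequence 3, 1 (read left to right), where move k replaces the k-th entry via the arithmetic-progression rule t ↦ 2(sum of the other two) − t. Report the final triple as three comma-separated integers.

start (-5,4,2) = (f(1,0),f(0,1),f(1,1))
replace slot 3: 2·((-5)+4) − 2 = -4 → (-5,4,-4)
replace slot 1: 2·(4+(-4)) − (-5) = 5 → (5,4,-4)

5,4,-4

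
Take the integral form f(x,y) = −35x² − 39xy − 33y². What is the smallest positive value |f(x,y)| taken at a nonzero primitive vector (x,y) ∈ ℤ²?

translate: b→-31 (≡39 mod 70), so (35,39,33)→(35,-31,29)
flip: (35,-31,29)→(29,31,35)
translate: b→-27 (≡31 mod 58), so (29,31,35)→(29,-27,33)
reduced (well bottom): (29,-27,33) with a≤c, −a<b≤a
well minimum |f| = |-29| = 29 (negative-definite)

29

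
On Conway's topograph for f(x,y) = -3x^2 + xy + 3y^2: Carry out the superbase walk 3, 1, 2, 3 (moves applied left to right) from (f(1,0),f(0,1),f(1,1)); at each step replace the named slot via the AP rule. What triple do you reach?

start (-3,3,1) = (f(1,0),f(0,1),f(1,1))
replace slot 3: 2·((-3)+3) − 1 = -1 → (-3,3,-1)
replace slot 1: 2·(3+(-1)) − (-3) = 7 → (7,3,-1)
replace slot 2: 2·(7+(-1)) − 3 = 9 → (7,9,-1)
replace slot 3: 2·(7+9) − (-1) = 33 → (7,9,33)

7,9,33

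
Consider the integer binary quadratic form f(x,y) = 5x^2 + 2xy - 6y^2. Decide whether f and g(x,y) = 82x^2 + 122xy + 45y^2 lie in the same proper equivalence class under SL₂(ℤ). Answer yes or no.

D₁ = 124, D₂ = 124
river cycle of f (length 8): (-6, 10, 1), (1, 10, -6), (-6, 2, 5), (5, 8, -3), (-3, 10, 2), (2, 10, -3), (-3, 8, 5), (5, 2, -6)
river cycle of g (length 8): (5, 2, -6), (-6, 10, 1), (1, 10, -6), (-6, 2, 5), (5, 8, -3), (-3, 10, 2), (2, 10, -3), (-3, 8, 5)
cycles coincide ⇒ equivalent

yes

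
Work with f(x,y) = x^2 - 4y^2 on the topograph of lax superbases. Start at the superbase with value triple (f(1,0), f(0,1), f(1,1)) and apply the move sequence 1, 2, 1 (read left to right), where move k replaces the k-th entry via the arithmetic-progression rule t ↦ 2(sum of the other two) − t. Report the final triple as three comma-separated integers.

start (1,-4,-3) = (f(1,0),f(0,1),f(1,1))
replace slot 1: 2·((-4)+(-3)) − 1 = -15 → (-15,-4,-3)
replace slot 2: 2·((-15)+(-3)) − (-4) = -32 → (-15,-32,-3)
replace slot 1: 2·((-32)+(-3)) − (-15) = -55 → (-55,-32,-3)

-55,-32,-3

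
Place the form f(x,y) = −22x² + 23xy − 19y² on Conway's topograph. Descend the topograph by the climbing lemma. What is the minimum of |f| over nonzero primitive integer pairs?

translate: b→21 (≡-23 mod 44), so (22,-23,19)→(22,21,18)
flip: (22,21,18)→(18,-21,22)
translate: b→15 (≡-21 mod 36), so (18,-21,22)→(18,15,19)
reduced (well bottom): (18,15,19) with a≤c, −a<b≤a
well minimum |f| = |-18| = 18 (negative-definite)

18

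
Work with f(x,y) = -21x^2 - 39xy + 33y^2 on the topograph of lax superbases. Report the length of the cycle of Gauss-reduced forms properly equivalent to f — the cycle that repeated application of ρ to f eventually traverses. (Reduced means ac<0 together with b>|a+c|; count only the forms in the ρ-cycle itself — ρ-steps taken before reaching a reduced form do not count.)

D = 4293, ⌊√D⌋ = 65
descent: ρ → (33,39,-21)  [lands on river]
river: ρ → (-21,45,27)
river: ρ → (27,63,-3)
river: ρ → (-3,63,27)
river: ρ → (27,45,-21)
river: ρ → (-21,39,33)
river: ρ → (33,27,-27)
river: ρ → (-27,27,33)
ρ-cycle length = 8 (tail of 1 descent step not counted)

8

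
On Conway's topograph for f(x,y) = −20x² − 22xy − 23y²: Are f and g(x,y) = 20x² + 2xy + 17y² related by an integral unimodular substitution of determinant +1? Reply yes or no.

D₁ = -1356, D₂ = -1356
f is negative-definite; reduce −f:
−f: translate: b→-18 (≡22 mod 40), so (20,22,23)→(20,-18,21)
−f: reduced (well bottom): (20,-18,21) with a≤c, −a<b≤a
flip sign back: reduced form of f is (-20,18,-21)
g: flip: (20,2,17)→(17,-2,20)
g: reduced (well bottom): (17,-2,20) with a≤c, −a<b≤a
reduced forms (-20, 18, -21) vs (17, -2, 20) ⇒ inequivalent

no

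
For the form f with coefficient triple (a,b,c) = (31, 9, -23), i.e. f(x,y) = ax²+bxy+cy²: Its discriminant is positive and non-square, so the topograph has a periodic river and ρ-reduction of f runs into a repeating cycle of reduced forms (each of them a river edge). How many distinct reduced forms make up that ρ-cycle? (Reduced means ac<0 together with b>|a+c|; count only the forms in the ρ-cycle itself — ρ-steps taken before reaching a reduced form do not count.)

D = 2933, ⌊√D⌋ = 54
river: ρ → (-23,37,17)
river: ρ → (17,31,-29)
river: ρ → (-29,27,19)
river: ρ → (19,49,-7)
river: ρ → (-7,49,19)
river: ρ → (19,27,-29)
river: ρ → (-29,31,17)
river: ρ → (17,37,-23)
river: ρ → (-23,9,31)
river: ρ → (31,53,-1)
river: ρ → (-1,53,31)
river: ρ → (31,9,-23)
ρ-cycle length = 12 (tail of 0 descent steps not counted)

12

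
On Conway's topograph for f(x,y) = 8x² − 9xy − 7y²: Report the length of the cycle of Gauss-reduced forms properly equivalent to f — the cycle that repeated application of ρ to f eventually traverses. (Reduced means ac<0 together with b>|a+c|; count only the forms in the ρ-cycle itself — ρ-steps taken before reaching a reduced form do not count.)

D = 305, ⌊√D⌋ = 17
descent: ρ → (-7,9,8)  [lands on river]
river: ρ → (8,7,-8)
river: ρ → (-8,9,7)
river: ρ → (7,5,-10)
river: ρ → (-10,15,2)
river: ρ → (2,17,-2)
river: ρ → (-2,15,10)
river: ρ → (10,5,-7)
ρ-cycle length = 8 (tail of 1 descent step not counted)

8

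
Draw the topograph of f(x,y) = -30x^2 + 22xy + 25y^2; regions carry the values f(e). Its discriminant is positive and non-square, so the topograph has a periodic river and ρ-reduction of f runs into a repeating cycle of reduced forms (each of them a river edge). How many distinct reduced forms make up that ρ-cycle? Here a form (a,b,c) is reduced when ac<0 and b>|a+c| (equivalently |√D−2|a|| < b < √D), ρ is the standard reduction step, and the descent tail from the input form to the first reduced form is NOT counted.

D = 3484, ⌊√D⌋ = 59
river: ρ → (25,28,-27)
river: ρ → (-27,26,26)
river: ρ → (26,26,-27)
river: ρ → (-27,28,25)
river: ρ → (25,22,-30)
river: ρ → (-30,38,17)
river: ρ → (17,30,-38)
river: ρ → (-38,46,9)
river: ρ → (9,44,-43)
river: ρ → (-43,42,10)
river: ρ → (10,58,-3)
river: ρ → (-3,56,29)
river: ρ → (29,2,-30)
river: ρ → (-30,58,1)
river: ρ → (1,58,-30)
river: ρ → (-30,2,29)
river: ρ → (29,56,-3)
river: ρ → (-3,58,10)
river: ρ → (10,42,-43)
river: ρ → (-43,44,9)
river: ρ → (9,46,-38)
river: ρ → (-38,30,17)
river: ρ → (17,38,-30)
river: ρ → (-30,22,25)
ρ-cycle length = 24 (tail of 0 descent steps not counted)

24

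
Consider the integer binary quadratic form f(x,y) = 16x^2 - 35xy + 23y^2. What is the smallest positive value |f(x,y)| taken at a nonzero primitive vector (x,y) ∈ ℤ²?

translate: b→-3 (≡-35 mod 32), so (16,-35,23)→(16,-3,4)
flip: (16,-3,4)→(4,3,16)
reduced (well bottom): (4,3,16) with a≤c, −a<b≤a
well minimum = a = 4

4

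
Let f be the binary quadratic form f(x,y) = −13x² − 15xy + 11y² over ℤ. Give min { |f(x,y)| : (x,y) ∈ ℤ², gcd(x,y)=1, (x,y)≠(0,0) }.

descent: ρ → (11,15,-13)  [lands on river]
river: ρ → (-13,11,13)
river: ρ → (13,15,-11)
river: ρ → (-11,7,17)
river: ρ → (17,27,-1)
river: ρ → (-1,27,17)
river: ρ → (17,7,-11)
river: ρ → (-11,15,13)
river: ρ → (13,11,-13)
river: ρ → (-13,15,11)
river: ρ → (11,7,-17)
river: ρ → (-17,27,1)
river: ρ → (1,27,-17)
river: ρ → (-17,7,11)
closes: descent 1, river 14
min |a| on river = 1

1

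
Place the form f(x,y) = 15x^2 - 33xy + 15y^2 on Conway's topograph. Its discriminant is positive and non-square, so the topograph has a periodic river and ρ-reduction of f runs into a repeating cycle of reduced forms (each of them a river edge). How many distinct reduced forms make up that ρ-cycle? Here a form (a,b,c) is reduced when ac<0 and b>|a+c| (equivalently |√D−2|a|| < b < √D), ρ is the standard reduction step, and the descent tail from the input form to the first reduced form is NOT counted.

D = 189, ⌊√D⌋ = 13
descent: ρ → (15,3,-3)
descent: ρ → (-3,9,9)  [lands on river]
river: ρ → (9,9,-3)
ρ-cycle length = 2 (tail of 2 descent steps not counted)

2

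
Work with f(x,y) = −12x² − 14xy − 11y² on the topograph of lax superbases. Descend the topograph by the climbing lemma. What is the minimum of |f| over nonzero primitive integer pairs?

translate: b→-10 (≡14 mod 24), so (12,14,11)→(12,-10,9)
flip: (12,-10,9)→(9,10,12)
translate: b→-8 (≡10 mod 18), so (9,10,12)→(9,-8,11)
reduced (well bottom): (9,-8,11) with a≤c, −a<b≤a
well minimum |f| = |-9| = 9 (negative-definite)

9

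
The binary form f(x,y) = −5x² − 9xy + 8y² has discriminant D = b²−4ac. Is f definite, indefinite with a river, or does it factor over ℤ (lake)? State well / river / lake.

D = b²−4ac = (-9)² − 4·(-5)·8 = 241
D > 0 non-square ⇒ indefinite ⇒ periodic river

river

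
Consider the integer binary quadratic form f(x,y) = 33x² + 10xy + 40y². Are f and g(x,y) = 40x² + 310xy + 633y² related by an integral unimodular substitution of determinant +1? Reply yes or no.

D₁ = -5180, D₂ = -5180
f: reduced (well bottom): (33,10,40) with a≤c, −a<b≤a
g: translate: b→-10 (≡310 mod 80), so (40,310,633)→(40,-10,33)
g: flip: (40,-10,33)→(33,10,40)
g: reduced (well bottom): (33,10,40) with a≤c, −a<b≤a
reduced forms (33, 10, 40) vs (33, 10, 40) ⇒ equivalent

yes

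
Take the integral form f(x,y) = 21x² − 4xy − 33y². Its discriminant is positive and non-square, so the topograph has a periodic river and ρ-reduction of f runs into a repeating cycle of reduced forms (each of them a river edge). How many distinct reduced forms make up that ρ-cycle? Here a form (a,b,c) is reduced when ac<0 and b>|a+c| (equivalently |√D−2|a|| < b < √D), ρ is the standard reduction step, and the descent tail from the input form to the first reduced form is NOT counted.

D = 2788, ⌊√D⌋ = 52
descent: ρ → (-33,4,21)
descent: ρ → (21,38,-16)  [lands on river]
river: ρ → (-16,26,33)
river: ρ → (33,40,-9)
river: ρ → (-9,50,8)
river: ρ → (8,46,-21)
river: ρ → (-21,38,16)
river: ρ → (16,26,-33)
river: ρ → (-33,40,9)
river: ρ → (9,50,-8)
river: ρ → (-8,46,21)
ρ-cycle length = 10 (tail of 2 descent steps not counted)

10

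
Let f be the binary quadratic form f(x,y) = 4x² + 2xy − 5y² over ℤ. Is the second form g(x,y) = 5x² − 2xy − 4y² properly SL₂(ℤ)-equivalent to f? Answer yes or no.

D₁ = 84, D₂ = 84
river cycle of f (length 6): (-5, 8, 1), (1, 8, -5), (-5, 2, 4), (4, 6, -3), (-3, 6, 4), (4, 2, -5)
river cycle of g (length 6): (-4, 2, 5), (5, 8, -1), (-1, 8, 5), (5, 2, -4), (-4, 6, 3), (3, 6, -4)
cycles differ ⇒ inequivalent

no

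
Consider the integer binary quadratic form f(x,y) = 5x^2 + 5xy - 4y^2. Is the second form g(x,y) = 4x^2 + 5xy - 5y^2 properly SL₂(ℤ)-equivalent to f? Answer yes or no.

D₁ = 105, D₂ = 105
river cycle of f (length 6): (-4, 3, 6), (6, 9, -1), (-1, 9, 6), (6, 3, -4), (-4, 5, 5), (5, 5, -4)
river cycle of g (length 6): (-5, 5, 4), (4, 3, -6), (-6, 9, 1), (1, 9, -6), (-6, 3, 4), (4, 5, -5)
cycles differ ⇒ inequivalent

no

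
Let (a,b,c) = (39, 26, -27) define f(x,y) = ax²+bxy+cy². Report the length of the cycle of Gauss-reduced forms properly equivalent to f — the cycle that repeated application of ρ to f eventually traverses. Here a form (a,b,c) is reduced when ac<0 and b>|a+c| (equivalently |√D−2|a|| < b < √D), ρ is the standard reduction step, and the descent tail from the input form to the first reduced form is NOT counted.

D = 4888, ⌊√D⌋ = 69
river: ρ → (-27,28,38)
river: ρ → (38,48,-17)
river: ρ → (-17,54,29)
river: ρ → (29,62,-9)
river: ρ → (-9,64,22)
river: ρ → (22,68,-3)
river: ρ → (-3,64,66)
river: ρ → (66,68,-1)
river: ρ → (-1,68,66)
river: ρ → (66,64,-3)
river: ρ → (-3,68,22)
river: ρ → (22,64,-9)
river: ρ → (-9,62,29)
river: ρ → (29,54,-17)
river: ρ → (-17,48,38)
river: ρ → (38,28,-27)
river: ρ → (-27,26,39)
river: ρ → (39,52,-14)
river: ρ → (-14,60,23)
river: ρ → (23,32,-42)
river: ρ → (-42,52,13)
river: ρ → (13,52,-42)
river: ρ → (-42,32,23)
river: ρ → (23,60,-14)
river: ρ → (-14,52,39)
river: ρ → (39,26,-27)
ρ-cycle length = 26 (tail of 0 descent steps not counted)

26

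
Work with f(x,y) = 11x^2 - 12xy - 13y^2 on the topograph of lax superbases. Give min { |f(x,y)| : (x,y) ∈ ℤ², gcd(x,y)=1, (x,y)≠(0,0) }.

descent: ρ → (-13,12,11)  [lands on river]
river: ρ → (11,10,-14)
river: ρ → (-14,18,7)
river: ρ → (7,24,-5)
river: ρ → (-5,26,2)
river: ρ → (2,26,-5)
river: ρ → (-5,24,7)
river: ρ → (7,18,-14)
river: ρ → (-14,10,11)
river: ρ → (11,12,-13)
river: ρ → (-13,14,10)
river: ρ → (10,26,-1)
river: ρ → (-1,26,10)
river: ρ → (10,14,-13)
closes: descent 1, river 14
min |a| on river = 1

1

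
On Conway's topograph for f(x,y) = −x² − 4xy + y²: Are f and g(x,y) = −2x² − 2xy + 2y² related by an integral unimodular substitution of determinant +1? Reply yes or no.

D₁ = 20, D₂ = 20
river cycle of f (length 2): (1, 4, -1), (-1, 4, 1)
river cycle of g (length 2): (2, 2, -2), (-2, 2, 2)
cycles differ ⇒ inequivalent

no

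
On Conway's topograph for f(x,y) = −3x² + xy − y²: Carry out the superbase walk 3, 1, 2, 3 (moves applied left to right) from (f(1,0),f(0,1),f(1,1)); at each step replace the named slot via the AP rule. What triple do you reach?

start (-3,-1,-3) = (f(1,0),f(0,1),f(1,1))
replace slot 3: 2·((-3)+(-1)) − (-3) = -5 → (-3,-1,-5)
replace slot 1: 2·((-1)+(-5)) − (-3) = -9 → (-9,-1,-5)
replace slot 2: 2·((-9)+(-5)) − (-1) = -27 → (-9,-27,-5)
replace slot 3: 2·((-9)+(-27)) − (-5) = -67 → (-9,-27,-67)

-9,-27,-67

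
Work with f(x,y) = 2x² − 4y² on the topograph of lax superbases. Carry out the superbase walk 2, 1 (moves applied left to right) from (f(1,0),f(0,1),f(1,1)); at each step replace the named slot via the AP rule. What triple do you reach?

start (2,-4,-2) = (f(1,0),f(0,1),f(1,1))
replace slot 2: 2·(2+(-2)) − (-4) = 4 → (2,4,-2)
replace slot 1: 2·(4+(-2)) − 2 = 2 → (2,4,-2)

2,4,-2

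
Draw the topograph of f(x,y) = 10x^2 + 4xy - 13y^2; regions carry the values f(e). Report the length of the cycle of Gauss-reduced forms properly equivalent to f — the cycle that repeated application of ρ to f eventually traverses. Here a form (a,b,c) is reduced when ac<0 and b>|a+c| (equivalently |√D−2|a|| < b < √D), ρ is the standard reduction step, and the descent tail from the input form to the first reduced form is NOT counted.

D = 536, ⌊√D⌋ = 23
river: ρ → (-13,22,1)
river: ρ → (1,22,-13)
river: ρ → (-13,4,10)
river: ρ → (10,16,-7)
river: ρ → (-7,12,14)
river: ρ → (14,16,-5)
river: ρ → (-5,14,17)
river: ρ → (17,20,-2)
river: ρ → (-2,20,17)
river: ρ → (17,14,-5)
river: ρ → (-5,16,14)
river: ρ → (14,12,-7)
river: ρ → (-7,16,10)
river: ρ → (10,4,-13)
ρ-cycle length = 14 (tail of 0 descent steps not counted)

14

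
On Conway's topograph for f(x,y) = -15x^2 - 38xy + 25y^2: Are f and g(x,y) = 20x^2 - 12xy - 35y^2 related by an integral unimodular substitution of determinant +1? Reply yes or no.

D₁ = 2944, D₂ = 2944
river cycle of f (length 10): (25, 38, -15), (-15, 52, 4), (4, 52, -15), (-15, 38, 25), (25, 12, -28), (-28, 44, 9), (9, 46, -23), (-23, 46, 9), (9, 44, -28), (-28, 12, 25)
river cycle of g (length 10): (20, 28, -27), (-27, 26, 21), (21, 16, -32), (-32, 48, 5), (5, 52, -12), (-12, 44, 21), (21, 40, -16), (-16, 24, 37), (37, 50, -3), (-3, 52, 20)
cycles differ ⇒ inequivalent

no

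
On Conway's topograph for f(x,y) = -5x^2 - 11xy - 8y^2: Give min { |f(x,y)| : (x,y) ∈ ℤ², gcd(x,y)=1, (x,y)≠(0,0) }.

translate: b→1 (≡11 mod 10), so (5,11,8)→(5,1,2)
flip: (5,1,2)→(2,-1,5)
reduced (well bottom): (2,-1,5) with a≤c, −a<b≤a
well minimum |f| = |-2| = 2 (negative-definite)

2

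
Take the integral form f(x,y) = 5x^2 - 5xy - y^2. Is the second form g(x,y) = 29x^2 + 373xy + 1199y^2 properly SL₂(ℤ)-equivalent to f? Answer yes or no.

D₁ = 45, D₂ = 45
river cycle of f (length 2): (-1, 5, 5), (5, 5, -1)
river cycle of g (length 2): (5, 5, -1), (-1, 5, 5)
cycles coincide ⇒ equivalent

yes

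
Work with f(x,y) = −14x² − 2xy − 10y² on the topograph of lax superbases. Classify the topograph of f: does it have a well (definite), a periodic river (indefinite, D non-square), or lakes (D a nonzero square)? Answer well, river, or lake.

D = b²−4ac = (-2)² − 4·(-14)·(-10) = -556
D < 0 ⇒ definite ⇒ every region one sign ⇒ single well

well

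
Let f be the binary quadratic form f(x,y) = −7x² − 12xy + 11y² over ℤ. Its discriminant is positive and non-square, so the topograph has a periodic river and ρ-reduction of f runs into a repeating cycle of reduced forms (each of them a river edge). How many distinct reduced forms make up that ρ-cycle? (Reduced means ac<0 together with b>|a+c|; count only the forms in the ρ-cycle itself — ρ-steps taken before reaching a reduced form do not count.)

D = 452, ⌊√D⌋ = 21
descent: ρ → (11,12,-7)  [lands on river]
river: ρ → (-7,16,7)
river: ρ → (7,12,-11)
river: ρ → (-11,10,8)
river: ρ → (8,6,-13)
river: ρ → (-13,20,1)
river: ρ → (1,20,-13)
river: ρ → (-13,6,8)
river: ρ → (8,10,-11)
river: ρ → (-11,12,7)
river: ρ → (7,16,-7)
river: ρ → (-7,12,11)
river: ρ → (11,10,-8)
river: ρ → (-8,6,13)
river: ρ → (13,20,-1)
river: ρ → (-1,20,13)
river: ρ → (13,6,-8)
river: ρ → (-8,10,11)
ρ-cycle length = 18 (tail of 1 descent step not counted)

18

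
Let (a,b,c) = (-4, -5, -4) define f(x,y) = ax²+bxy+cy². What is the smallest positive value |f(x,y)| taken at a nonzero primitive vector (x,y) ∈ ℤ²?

translate: b→-3 (≡5 mod 8), so (4,5,4)→(4,-3,3)
flip: (4,-3,3)→(3,3,4)
reduced (well bottom): (3,3,4) with a≤c, −a<b≤a
well minimum |f| = |-3| = 3 (negative-definite)

3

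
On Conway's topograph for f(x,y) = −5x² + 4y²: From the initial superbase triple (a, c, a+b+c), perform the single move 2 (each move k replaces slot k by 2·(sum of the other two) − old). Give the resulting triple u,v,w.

start (-5,4,-1) = (f(1,0),f(0,1),f(1,1))
replace slot 2: 2·((-5)+(-1)) − 4 = -16 → (-5,-16,-1)

-5,-16,-1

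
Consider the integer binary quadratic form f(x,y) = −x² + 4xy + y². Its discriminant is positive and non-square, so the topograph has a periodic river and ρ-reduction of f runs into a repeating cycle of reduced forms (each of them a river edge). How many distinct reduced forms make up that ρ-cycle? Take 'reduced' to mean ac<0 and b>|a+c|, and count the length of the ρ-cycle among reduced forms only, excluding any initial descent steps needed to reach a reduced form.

D = 20, ⌊√D⌋ = 4
river: ρ → (1,4,-1)
river: ρ → (-1,4,1)
ρ-cycle length = 2 (tail of 0 descent steps not counted)

2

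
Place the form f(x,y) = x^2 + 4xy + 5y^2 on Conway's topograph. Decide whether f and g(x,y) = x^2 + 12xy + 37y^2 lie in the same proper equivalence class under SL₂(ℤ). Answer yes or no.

D₁ = -4, D₂ = -4
f: translate: b→0 (≡4 mod 2), so (1,4,5)→(1,0,1)
f: reduced (well bottom): (1,0,1) with a≤c, −a<b≤a
g: translate: b→0 (≡12 mod 2), so (1,12,37)→(1,0,1)
g: reduced (well bottom): (1,0,1) with a≤c, −a<b≤a
reduced forms (1, 0, 1) vs (1, 0, 1) ⇒ equivalent

yes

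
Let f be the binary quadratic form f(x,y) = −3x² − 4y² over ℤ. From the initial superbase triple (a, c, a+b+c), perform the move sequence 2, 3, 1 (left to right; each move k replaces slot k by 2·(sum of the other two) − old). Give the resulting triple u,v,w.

start (-3,-4,-7) = (f(1,0),f(0,1),f(1,1))
replace slot 2: 2·((-3)+(-7)) − (-4) = -16 → (-3,-16,-7)
replace slot 3: 2·((-3)+(-16)) − (-7) = -31 → (-3,-16,-31)
replace slot 1: 2·((-16)+(-31)) − (-3) = -91 → (-91,-16,-31)

-91,-16,-31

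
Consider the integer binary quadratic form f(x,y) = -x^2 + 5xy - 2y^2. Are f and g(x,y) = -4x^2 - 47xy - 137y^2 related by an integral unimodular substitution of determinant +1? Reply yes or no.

D₁ = 17, D₂ = 17
river cycle of f (length 6): (-2, 3, 1), (1, 3, -2), (-2, 1, 2), (2, 3, -1), (-1, 3, 2), (2, 1, -2)
river cycle of g (length 6): (1, 3, -2), (-2, 1, 2), (2, 3, -1), (-1, 3, 2), (2, 1, -2), (-2, 3, 1)
cycles coincide ⇒ equivalent

yes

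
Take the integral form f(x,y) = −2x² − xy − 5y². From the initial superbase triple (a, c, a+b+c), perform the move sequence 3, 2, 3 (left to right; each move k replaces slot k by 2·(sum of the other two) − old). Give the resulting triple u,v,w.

start (-2,-5,-8) = (f(1,0),f(0,1),f(1,1))
replace slot 3: 2·((-2)+(-5)) − (-8) = -6 → (-2,-5,-6)
replace slot 2: 2·((-2)+(-6)) − (-5) = -11 → (-2,-11,-6)
replace slot 3: 2·((-2)+(-11)) − (-6) = -20 → (-2,-11,-20)

-2,-11,-20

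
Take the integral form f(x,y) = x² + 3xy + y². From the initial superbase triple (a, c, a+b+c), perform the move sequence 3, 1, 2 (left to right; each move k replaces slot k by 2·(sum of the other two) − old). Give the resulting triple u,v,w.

start (1,1,5) = (f(1,0),f(0,1),f(1,1))
replace slot 3: 2·(1+1) − 5 = -1 → (1,1,-1)
replace slot 1: 2·(1+(-1)) − 1 = -1 → (-1,1,-1)
replace slot 2: 2·((-1)+(-1)) − 1 = -5 → (-1,-5,-1)

-1,-5,-1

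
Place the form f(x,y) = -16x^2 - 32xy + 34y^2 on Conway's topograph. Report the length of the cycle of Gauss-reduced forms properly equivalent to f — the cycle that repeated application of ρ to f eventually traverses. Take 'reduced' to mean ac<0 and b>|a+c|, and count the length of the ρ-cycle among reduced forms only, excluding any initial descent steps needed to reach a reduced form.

D = 3200, ⌊√D⌋ = 56
descent: ρ → (34,32,-16)  [lands on river]
river: ρ → (-16,32,34)
river: ρ → (34,36,-14)
river: ρ → (-14,48,16)
river: ρ → (16,48,-14)
river: ρ → (-14,36,34)
ρ-cycle length = 6 (tail of 1 descent step not counted)

6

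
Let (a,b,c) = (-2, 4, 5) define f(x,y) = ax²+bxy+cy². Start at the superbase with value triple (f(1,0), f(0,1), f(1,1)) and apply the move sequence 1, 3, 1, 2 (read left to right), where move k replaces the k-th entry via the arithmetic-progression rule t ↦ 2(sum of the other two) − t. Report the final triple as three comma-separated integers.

start (-2,5,7) = (f(1,0),f(0,1),f(1,1))
replace slot 1: 2·(5+7) − (-2) = 26 → (26,5,7)
replace slot 3: 2·(26+5) − 7 = 55 → (26,5,55)
replace slot 1: 2·(5+55) − 26 = 94 → (94,5,55)
replace slot 2: 2·(94+55) − 5 = 293 → (94,293,55)

94,293,55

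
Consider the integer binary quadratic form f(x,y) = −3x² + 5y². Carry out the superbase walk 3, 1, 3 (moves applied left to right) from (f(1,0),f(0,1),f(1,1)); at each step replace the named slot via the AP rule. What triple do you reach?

start (-3,5,2) = (f(1,0),f(0,1),f(1,1))
replace slot 3: 2·((-3)+5) − 2 = 2 → (-3,5,2)
replace slot 1: 2·(5+2) − (-3) = 17 → (17,5,2)
replace slot 3: 2·(17+5) − 2 = 42 → (17,5,42)

17,5,42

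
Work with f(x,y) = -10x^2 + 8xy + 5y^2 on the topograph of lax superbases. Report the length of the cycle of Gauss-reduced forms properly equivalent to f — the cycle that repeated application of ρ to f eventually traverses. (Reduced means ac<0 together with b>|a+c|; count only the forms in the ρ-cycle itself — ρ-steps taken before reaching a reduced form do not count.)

D = 264, ⌊√D⌋ = 16
river: ρ → (5,12,-6)
river: ρ → (-6,12,5)
river: ρ → (5,8,-10)
river: ρ → (-10,12,3)
river: ρ → (3,12,-10)
river: ρ → (-10,8,5)
ρ-cycle length = 6 (tail of 0 descent steps not counted)

6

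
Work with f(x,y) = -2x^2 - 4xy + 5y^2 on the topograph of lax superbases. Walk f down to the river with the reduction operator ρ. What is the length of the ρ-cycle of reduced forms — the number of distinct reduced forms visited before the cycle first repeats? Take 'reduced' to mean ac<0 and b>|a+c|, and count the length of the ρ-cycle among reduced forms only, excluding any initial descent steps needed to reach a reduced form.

D = 56, ⌊√D⌋ = 7
descent: ρ → (5,4,-2)  [lands on river]
river: ρ → (-2,4,5)
river: ρ → (5,6,-1)
river: ρ → (-1,6,5)
ρ-cycle length = 4 (tail of 1 descent step not counted)

4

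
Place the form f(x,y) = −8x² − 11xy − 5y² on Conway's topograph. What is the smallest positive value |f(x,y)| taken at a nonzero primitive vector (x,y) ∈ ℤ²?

translate: b→-5 (≡11 mod 16), so (8,11,5)→(8,-5,2)
flip: (8,-5,2)→(2,5,8)
translate: b→1 (≡5 mod 4), so (2,5,8)→(2,1,5)
reduced (well bottom): (2,1,5) with a≤c, −a<b≤a
well minimum |f| = |-2| = 2 (negative-definite)

2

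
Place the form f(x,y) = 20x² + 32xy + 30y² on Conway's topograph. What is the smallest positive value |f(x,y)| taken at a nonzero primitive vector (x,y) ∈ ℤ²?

translate: b→-8 (≡32 mod 40), so (20,32,30)→(20,-8,18)
flip: (20,-8,18)→(18,8,20)
reduced (well bottom): (18,8,20) with a≤c, −a<b≤a
well minimum = a = 18

18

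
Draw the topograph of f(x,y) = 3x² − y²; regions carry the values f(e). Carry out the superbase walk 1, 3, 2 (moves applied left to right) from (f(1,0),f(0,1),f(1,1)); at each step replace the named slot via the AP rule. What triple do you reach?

start (3,-1,2) = (f(1,0),f(0,1),f(1,1))
replace slot 1: 2·((-1)+2) − 3 = -1 → (-1,-1,2)
replace slot 3: 2·((-1)+(-1)) − 2 = -6 → (-1,-1,-6)
replace slot 2: 2·((-1)+(-6)) − (-1) = -13 → (-1,-13,-6)

-1,-13,-6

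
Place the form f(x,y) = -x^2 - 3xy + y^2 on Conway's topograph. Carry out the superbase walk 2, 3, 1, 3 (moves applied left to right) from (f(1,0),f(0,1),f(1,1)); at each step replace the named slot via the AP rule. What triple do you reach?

start (-1,1,-3) = (f(1,0),f(0,1),f(1,1))
replace slot 2: 2·((-1)+(-3)) − 1 = -9 → (-1,-9,-3)
replace slot 3: 2·((-1)+(-9)) − (-3) = -17 → (-1,-9,-17)
replace slot 1: 2·((-9)+(-17)) − (-1) = -51 → (-51,-9,-17)
replace slot 3: 2·((-51)+(-9)) − (-17) = -103 → (-51,-9,-103)

-51,-9,-103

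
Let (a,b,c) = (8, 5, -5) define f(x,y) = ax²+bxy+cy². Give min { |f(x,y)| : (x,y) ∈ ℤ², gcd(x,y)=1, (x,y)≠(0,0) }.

river: ρ → (-5,5,8)
river: ρ → (8,11,-2)
river: ρ → (-2,13,2)
river: ρ → (2,11,-8)
river: ρ → (-8,5,5)
river: ρ → (5,5,-8)
river: ρ → (-8,11,2)
river: ρ → (2,13,-2)
river: ρ → (-2,11,8)
river: ρ → (8,5,-5)
closes: descent 0, river 10
min |a| on river = 2

2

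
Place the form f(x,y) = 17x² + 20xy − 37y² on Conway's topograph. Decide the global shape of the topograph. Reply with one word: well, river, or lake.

D = b²−4ac = 20² − 4·17·(-37) = 2916
D = 54² is a perfect square ⇒ form factors over ℤ ⇒ lakes

lake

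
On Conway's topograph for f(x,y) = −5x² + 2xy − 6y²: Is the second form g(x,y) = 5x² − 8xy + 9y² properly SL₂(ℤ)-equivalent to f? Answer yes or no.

D₁ = -116, D₂ = -116
f is negative-definite; reduce −f:
−f: reduced (well bottom): (5,-2,6) with a≤c, −a<b≤a
flip sign back: reduced form of f is (-5,2,-6)
g: translate: b→2 (≡-8 mod 10), so (5,-8,9)→(5,2,6)
g: reduced (well bottom): (5,2,6) with a≤c, −a<b≤a
reduced forms (-5, 2, -6) vs (5, 2, 6) ⇒ inequivalent

no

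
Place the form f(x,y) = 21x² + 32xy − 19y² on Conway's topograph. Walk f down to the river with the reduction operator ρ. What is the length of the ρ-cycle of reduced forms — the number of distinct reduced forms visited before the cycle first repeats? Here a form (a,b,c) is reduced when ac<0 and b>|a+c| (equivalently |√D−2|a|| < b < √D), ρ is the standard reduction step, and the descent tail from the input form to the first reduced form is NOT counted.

D = 2620, ⌊√D⌋ = 51
river: ρ → (-19,44,9)
river: ρ → (9,46,-14)
river: ρ → (-14,38,21)
river: ρ → (21,46,-6)
river: ρ → (-6,50,5)
river: ρ → (5,50,-6)
river: ρ → (-6,46,21)
river: ρ → (21,38,-14)
river: ρ → (-14,46,9)
river: ρ → (9,44,-19)
river: ρ → (-19,32,21)
river: ρ → (21,10,-30)
river: ρ → (-30,50,1)
river: ρ → (1,50,-30)
river: ρ → (-30,10,21)
river: ρ → (21,32,-19)
ρ-cycle length = 16 (tail of 0 descent steps not counted)

16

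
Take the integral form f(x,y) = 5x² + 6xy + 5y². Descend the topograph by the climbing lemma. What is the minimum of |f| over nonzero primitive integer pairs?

translate: b→-4 (≡6 mod 10), so (5,6,5)→(5,-4,4)
flip: (5,-4,4)→(4,4,5)
reduced (well bottom): (4,4,5) with a≤c, −a<b≤a
well minimum = a = 4

4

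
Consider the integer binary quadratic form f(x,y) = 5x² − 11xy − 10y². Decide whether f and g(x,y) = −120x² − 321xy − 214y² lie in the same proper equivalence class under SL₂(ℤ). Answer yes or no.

D₁ = 321, D₂ = 321
river cycle of f (length 6): (-10, 11, 5), (5, 9, -12), (-12, 15, 2), (2, 17, -4), (-4, 15, 6), (6, 9, -10)
river cycle of g (length 6): (6, 9, -10), (-10, 11, 5), (5, 9, -12), (-12, 15, 2), (2, 17, -4), (-4, 15, 6)
cycles coincide ⇒ equivalent

yes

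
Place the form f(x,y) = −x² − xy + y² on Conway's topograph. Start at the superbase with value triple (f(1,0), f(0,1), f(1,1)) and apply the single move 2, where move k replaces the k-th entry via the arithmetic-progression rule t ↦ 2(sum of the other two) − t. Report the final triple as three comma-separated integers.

start (-1,1,-1) = (f(1,0),f(0,1),f(1,1))
replace slot 2: 2·((-1)+(-1)) − 1 = -5 → (-1,-5,-1)

-1,-5,-1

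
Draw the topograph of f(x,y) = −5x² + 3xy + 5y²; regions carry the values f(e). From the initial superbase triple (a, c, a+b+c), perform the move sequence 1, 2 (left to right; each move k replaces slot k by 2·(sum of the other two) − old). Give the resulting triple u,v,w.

start (-5,5,3) = (f(1,0),f(0,1),f(1,1))
replace slot 1: 2·(5+3) − (-5) = 21 → (21,5,3)
replace slot 2: 2·(21+3) − 5 = 43 → (21,43,3)

21,43,3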